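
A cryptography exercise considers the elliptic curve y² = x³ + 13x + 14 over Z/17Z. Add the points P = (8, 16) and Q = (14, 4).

(16, 0)

(8, 16) + (14, 4). λ = (4 - 16)/(14 - 8) ≡ 5/6 mod 17. 6⁻¹ ≡ 3 (mod 17), so λ ≡ 15.
  x = λ² - 8 - 14 = 225 - 22 ≡ 16; y = λ·(8 - 16) - 16 ≡ 0. → (16, 0)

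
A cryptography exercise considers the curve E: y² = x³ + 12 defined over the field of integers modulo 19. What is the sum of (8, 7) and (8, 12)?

O

The two points share x = 8 and their y-coordinates satisfy 7 + 12 ≡ 0 (mod 19), so they are inverses. Their sum is 𝒪.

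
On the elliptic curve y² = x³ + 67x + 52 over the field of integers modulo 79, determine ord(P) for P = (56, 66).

2P: tangent at (56, 66): λ = (3·56² + 67)/(2·66) ≡ 74/53. 53⁻¹ ≡ 3 (mod 79) since 53·3 = 159 ≡ 1, so λ ≡ 74·3 ≡ 64.
  x = λ² - 56 - 56 = 4096 - 112 ≡ 34; y = λ·(56 - 34) - 66 ≡ 78. → (34, 78)
3P: (34, 78) + (56, 66). λ = (66 - 78)/(56 - 34) ≡ 67/22 mod 79. 22⁻¹ ≡ 18 (mod 79), so λ ≡ 21.
  x = λ² - 34 - 56 = 441 - 90 ≡ 35; y = λ·(34 - 35) - 78 ≡ 59. → (35, 59)
4P: (35, 59) + (56, 66). λ = (66 - 59)/(56 - 35) ≡ 7/21 mod 79. 21⁻¹ ≡ 64 (mod 79), so λ ≡ 53.
  x = λ² - 35 - 56 = 2809 - 91 ≡ 32; y = λ·(35 - 32) - 59 ≡ 21. → (32, 21)
5P: (32, 21) + (56, 66). λ = (66 - 21)/(56 - 32) ≡ 45/24 mod 79. 24⁻¹ ≡ 56 (mod 79) since 24·56 = 1344 ≡ 1, so λ ≡ 71.
  x = λ² - 32 - 56 = 5041 - 88 ≡ 55; y = λ·(32 - 55) - 21 ≡ 5. → (55, 5)
6P: (55, 5) + (56, 66). λ = (66 - 5)/(56 - 55) ≡ 61/1 mod 79. 1⁻¹ ≡ 1 (mod 79) since 1·1 = 1 ≡ 1, so λ ≡ 61.
  x = λ² - 55 - 56 = 3721 - 111 ≡ 55; y = λ·(55 - 55) - 5 ≡ 74. → (55, 74)
7P: (55, 74) + (56, 66). λ = (66 - 74)/(56 - 55) ≡ 71/1 mod 79. 1⁻¹ ≡ 1 (mod 79), so λ ≡ 71.
  x = λ² - 55 - 56 = 5041 - 111 ≡ 32; y = λ·(55 - 32) - 74 ≡ 58. → (32, 58)
8P: (32, 58) + (56, 66). λ = (66 - 58)/(56 - 32) ≡ 8/24 mod 79. 24⁻¹ ≡ 56 (mod 79) since 24·56 = 1344 ≡ 1, so λ ≡ 53.
  x = λ² - 32 - 56 = 2809 - 88 ≡ 35; y = λ·(32 - 35) - 58 ≡ 20. → (35, 20)
9P: (35, 20) + (56, 66). λ = (66 - 20)/(56 - 35) ≡ 46/21 mod 79. 21⁻¹ ≡ 64 (mod 79) since 21·64 = 1344 ≡ 1, so λ ≡ 21.
  x = λ² - 35 - 56 = 441 - 91 ≡ 34; y = λ·(35 - 34) - 20 ≡ 1. → (34, 1)
10P: (34, 1) + (56, 66). λ = (66 - 1)/(56 - 34) ≡ 65/22 mod 79. 22⁻¹ ≡ 18 (mod 79) since 22·18 = 396 ≡ 1, so λ ≡ 64.
  x = λ² - 34 - 56 = 4096 - 90 ≡ 56; y = λ·(34 - 56) - 1 ≡ 13. → (56, 13)
11P: (56, 13) + (56, 66): same x and y₁ ≡ -y₂, so the sum is 𝒪.
11P = 𝒪, so the order is 11.

11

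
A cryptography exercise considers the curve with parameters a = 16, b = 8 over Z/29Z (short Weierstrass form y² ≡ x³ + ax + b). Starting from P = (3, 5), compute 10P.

Double-and-add on 10 = (1010)₂. Start with P = (3, 5) for the leading 1-bit.
double: tangent at (3, 5): λ = (3·3² + 16)/(2·5) ≡ 14/10. 10⁻¹ ≡ 3 (mod 29), so λ ≡ 14·3 ≡ 13.
  x = λ² - 3 - 3 = 169 - 6 ≡ 18; y = λ·(3 - 18) - 5 ≡ 3. → (18, 3)
double: tangent at (18, 3): λ = (3·18² + 16)/(2·3) ≡ 2/6. 6⁻¹ ≡ 5 (mod 29) since 6·5 = 30 ≡ 1, so λ ≡ 2·5 ≡ 10.
  x = λ² - 18 - 18 = 100 - 36 ≡ 6; y = λ·(18 - 6) - 3 ≡ 1. → (6, 1)
add P: (6, 1) + (3, 5). λ = (5 - 1)/(3 - 6) ≡ 4/26 mod 29. 26⁻¹ ≡ 19 (mod 29), so λ ≡ 18.
  x = λ² - 6 - 3 = 324 - 9 ≡ 25; y = λ·(6 - 25) - 1 ≡ 5. → (25, 5)
double: tangent at (25, 5): λ = (3·25² + 16)/(2·5) ≡ 6/10. 10⁻¹ ≡ 3 (mod 29) since 10·3 = 30 ≡ 1, so λ ≡ 6·3 ≡ 18.
  x = λ² - 25 - 25 = 324 - 50 ≡ 13; y = λ·(25 - 13) - 5 ≡ 8. → (13, 8)

(13, 8)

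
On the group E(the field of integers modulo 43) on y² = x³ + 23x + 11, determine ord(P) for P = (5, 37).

10

2P: tangent at (5, 37): λ = (3·5² + 23)/(2·37) ≡ 12/31. 31⁻¹ ≡ 25 (mod 43), so λ ≡ 12·25 ≡ 42.
  x = λ² - 5 - 5 = 1764 - 10 ≡ 34; y = λ·(5 - 34) - 37 ≡ 35. → (34, 35)
3P: (34, 35) + (5, 37). λ = (37 - 35)/(5 - 34) ≡ 2/14 mod 43. 14⁻¹ ≡ 40 (mod 43), so λ ≡ 37.
  x = λ² - 34 - 5 = 1369 - 39 ≡ 40; y = λ·(34 - 40) - 35 ≡ 1. → (40, 1)
4P: (40, 1) + (5, 37). λ = (37 - 1)/(5 - 40) ≡ 36/8 mod 43. 8⁻¹ ≡ 27 (mod 43), so λ ≡ 26.
  x = λ² - 40 - 5 = 676 - 45 ≡ 29; y = λ·(40 - 29) - 1 ≡ 27. → (29, 27)
5P: (29, 27) + (5, 37). λ = (37 - 27)/(5 - 29) ≡ 10/19 mod 43. 19⁻¹ ≡ 34 (mod 43) since 19·34 = 646 ≡ 1, so λ ≡ 39.
  x = λ² - 29 - 5 = 1521 - 34 ≡ 25; y = λ·(29 - 25) - 27 ≡ 0. → (25, 0)
6P: (25, 0) + (5, 37). λ = (37 - 0)/(5 - 25) ≡ 37/23 mod 43. 23⁻¹ ≡ 15 (mod 43) since 23·15 = 345 ≡ 1, so λ ≡ 39.
  x = λ² - 25 - 5 = 1521 - 30 ≡ 29; y = λ·(25 - 29) - 0 ≡ 16. → (29, 16)
7P: (29, 16) + (5, 37). λ = (37 - 16)/(5 - 29) ≡ 21/19 mod 43. 19⁻¹ ≡ 34 (mod 43), so λ ≡ 26.
  x = λ² - 29 - 5 = 676 - 34 ≡ 40; y = λ·(29 - 40) - 16 ≡ 42. → (40, 42)
8P: (40, 42) + (5, 37). λ = (37 - 42)/(5 - 40) ≡ 38/8 mod 43. 8⁻¹ ≡ 27 (mod 43), so λ ≡ 37.
  x = λ² - 40 - 5 = 1369 - 45 ≡ 34; y = λ·(40 - 34) - 42 ≡ 8. → (34, 8)
9P: (34, 8) + (5, 37). λ = (37 - 8)/(5 - 34) ≡ 29/14 mod 43. 14⁻¹ ≡ 40 (mod 43) since 14·40 = 560 ≡ 1, so λ ≡ 42.
  x = λ² - 34 - 5 = 1764 - 39 ≡ 5; y = λ·(34 - 5) - 8 ≡ 6. → (5, 6)
10P: (5, 6) + (5, 37): same x and y₁ ≡ -y₂, so the sum is O.
10P = O, so the order is 10.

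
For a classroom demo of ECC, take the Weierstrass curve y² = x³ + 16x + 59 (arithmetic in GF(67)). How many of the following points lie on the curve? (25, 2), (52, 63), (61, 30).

(25, 2): 2² ≡ 4, rhs ≡ 4 → on.
(52, 63): 63² ≡ 16, rhs ≡ 62 → off.
(61, 30): 30² ≡ 29, rhs ≡ 15 → off.

1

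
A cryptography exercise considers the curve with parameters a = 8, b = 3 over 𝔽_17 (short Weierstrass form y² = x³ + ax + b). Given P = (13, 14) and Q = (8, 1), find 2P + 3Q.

(5, 7)

First 2P:
Repeated addition: build up to 2P.
2P: tangent at (13, 14): λ = (3·13² + 8)/(2·14) ≡ 5/11. 11⁻¹ ≡ 14 (mod 17), so λ ≡ 5·14 ≡ 2.
  x = λ² - 13 - 13 = 4 - 26 ≡ 12; y = λ·(13 - 12) - 14 ≡ 5. → (12, 5)
2P = (12, 5).
Next 3Q:
Repeated addition: build up to 3Q.
2Q: tangent at (8, 1): λ = (3·8² + 8)/(2·1) ≡ 13/2. 2⁻¹ ≡ 9 (mod 17), so λ ≡ 13·9 ≡ 15.
  x = λ² - 8 - 8 = 225 - 16 ≡ 5; y = λ·(8 - 5) - 1 ≡ 10. → (5, 10)
3Q: (5, 10) + (8, 1). λ = (1 - 10)/(8 - 5) ≡ 8/3 mod 17. 3⁻¹ ≡ 6 (mod 17), so λ ≡ 14.
  x = λ² - 5 - 8 = 196 - 13 ≡ 13; y = λ·(5 - 13) - 10 ≡ 14. → (13, 14)
3Q = (13, 14).
Finally 2P + 3Q:
(12, 5) + (13, 14). λ = (14 - 5)/(13 - 12) ≡ 9/1 mod 17. 1⁻¹ ≡ 1 (mod 17) since 1·1 = 1 ≡ 1, so λ ≡ 9.
  x = λ² - 12 - 13 = 81 - 25 ≡ 5; y = λ·(12 - 5) - 5 ≡ 7. → (5, 7)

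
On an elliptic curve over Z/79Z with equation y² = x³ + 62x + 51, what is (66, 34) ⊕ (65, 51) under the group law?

(66, 34) + (65, 51). λ = (51 - 34)/(65 - 66) ≡ 17/78 mod 79. 78⁻¹ ≡ 78 (mod 79), so λ ≡ 62.
  x = λ² - 66 - 65 = 3844 - 131 ≡ 0; y = λ·(66 - 0) - 34 ≡ 29. → (0, 29)

(0, 29)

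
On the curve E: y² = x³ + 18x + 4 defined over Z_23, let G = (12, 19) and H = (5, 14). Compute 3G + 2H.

First 3G:
Repeated addition: build up to 3G.
2G: tangent at (12, 19): λ = (3·12² + 18)/(2·19) ≡ 13/15. 15⁻¹ ≡ 20 (mod 23) since 15·20 = 300 ≡ 1, so λ ≡ 13·20 ≡ 7.
  x = λ² - 12 - 12 = 49 - 24 ≡ 2; y = λ·(12 - 2) - 19 ≡ 5. → (2, 5)
3G: (2, 5) + (12, 19). λ = (19 - 5)/(12 - 2) ≡ 14/10 mod 23. 10⁻¹ ≡ 7 (mod 23), so λ ≡ 6.
  x = λ² - 2 - 12 = 36 - 14 ≡ 22; y = λ·(2 - 22) - 5 ≡ 13. → (22, 13)
3G = (22, 13).
Next 2H:
Repeated addition: build up to 2H.
2H: tangent at (5, 14): λ = (3·5² + 18)/(2·14) ≡ 1/5. 5⁻¹ ≡ 14 (mod 23), so λ ≡ 1·14 ≡ 14.
  x = λ² - 5 - 5 = 196 - 10 ≡ 2; y = λ·(5 - 2) - 14 ≡ 5. → (2, 5)
2H = (2, 5).
Finally 3G + 2H:
(22, 13) + (2, 5). λ = (5 - 13)/(2 - 22) ≡ 15/3 mod 23. 3⁻¹ ≡ 8 (mod 23) since 3·8 = 24 ≡ 1, so λ ≡ 5.
  x = λ² - 22 - 2 = 25 - 24 ≡ 1; y = λ·(22 - 1) - 13 ≡ 0. → (1, 0)

(1, 0)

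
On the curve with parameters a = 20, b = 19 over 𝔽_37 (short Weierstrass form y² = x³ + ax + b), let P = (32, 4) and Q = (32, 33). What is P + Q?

The two points share x = 32 and their y-coordinates satisfy 4 + 33 ≡ 0 (mod 37), so they are inverses. Their sum is 𝒪.

O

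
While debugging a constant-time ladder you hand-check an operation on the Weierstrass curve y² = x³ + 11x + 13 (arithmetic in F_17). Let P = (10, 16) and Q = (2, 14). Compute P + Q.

(4, 11)

(10, 16) + (2, 14). λ = (14 - 16)/(2 - 10) ≡ 15/9 mod 17. 9⁻¹ ≡ 2 (mod 17), so λ ≡ 13.
  x = λ² - 10 - 2 = 169 - 12 ≡ 4; y = λ·(10 - 4) - 16 ≡ 11. → (4, 11)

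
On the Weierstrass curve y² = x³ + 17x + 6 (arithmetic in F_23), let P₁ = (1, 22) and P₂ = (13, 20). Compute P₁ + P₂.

(2, 5)

(1, 22) + (13, 20). λ = (20 - 22)/(13 - 1) ≡ 21/12 mod 23. 12⁻¹ ≡ 2 (mod 23) since 12·2 = 24 ≡ 1, so λ ≡ 19.
  x = λ² - 1 - 13 = 361 - 14 ≡ 2; y = λ·(1 - 2) - 22 ≡ 5. → (2, 5)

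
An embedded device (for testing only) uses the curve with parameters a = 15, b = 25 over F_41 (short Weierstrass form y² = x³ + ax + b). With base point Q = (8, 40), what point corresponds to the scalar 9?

(23, 27)

Repeated addition: build up to 9Q.
2Q: tangent at (8, 40): λ = (3·8² + 15)/(2·40) ≡ 2/39. 39⁻¹ ≡ 20 (mod 41), so λ ≡ 2·20 ≡ 40.
  x = λ² - 8 - 8 = 1600 - 16 ≡ 26; y = λ·(8 - 26) - 40 ≡ 19. → (26, 19)
3Q: (26, 19) + (8, 40). λ = (40 - 19)/(8 - 26) ≡ 21/23 mod 41. 23⁻¹ ≡ 25 (mod 41), so λ ≡ 33.
  x = λ² - 26 - 8 = 1089 - 34 ≡ 30; y = λ·(26 - 30) - 19 ≡ 13. → (30, 13)
4Q: (30, 13) + (8, 40). λ = (40 - 13)/(8 - 30) ≡ 27/19 mod 41. 19⁻¹ ≡ 13 (mod 41) since 19·13 = 247 ≡ 1, so λ ≡ 23.
  x = λ² - 30 - 8 = 529 - 38 ≡ 40; y = λ·(30 - 40) - 13 ≡ 3. → (40, 3)
5Q: (40, 3) + (8, 40). λ = (40 - 3)/(8 - 40) ≡ 37/9 mod 41. 9⁻¹ ≡ 32 (mod 41), so λ ≡ 36.
  x = λ² - 40 - 8 = 1296 - 48 ≡ 18; y = λ·(40 - 18) - 3 ≡ 10. → (18, 10)
6Q: (18, 10) + (8, 40). λ = (40 - 10)/(8 - 18) ≡ 30/31 mod 41. 31⁻¹ ≡ 4 (mod 41) since 31·4 = 124 ≡ 1, so λ ≡ 38.
  x = λ² - 18 - 8 = 1444 - 26 ≡ 24; y = λ·(18 - 24) - 10 ≡ 8. → (24, 8)
7Q: (24, 8) + (8, 40). λ = (40 - 8)/(8 - 24) ≡ 32/25 mod 41. 25⁻¹ ≡ 23 (mod 41) since 25·23 = 575 ≡ 1, so λ ≡ 39.
  x = λ² - 24 - 8 = 1521 - 32 ≡ 13; y = λ·(24 - 13) - 8 ≡ 11. → (13, 11)
8Q: (13, 11) + (8, 40). λ = (40 - 11)/(8 - 13) ≡ 29/36 mod 41. 36⁻¹ ≡ 8 (mod 41) since 36·8 = 288 ≡ 1, so λ ≡ 27.
  x = λ² - 13 - 8 = 729 - 21 ≡ 11; y = λ·(13 - 11) - 11 ≡ 2. → (11, 2)
9Q: (11, 2) + (8, 40). λ = (40 - 2)/(8 - 11) ≡ 38/38 mod 41. 38⁻¹ ≡ 27 (mod 41), so λ ≡ 1.
  x = λ² - 11 - 8 = 1 - 19 ≡ 23; y = λ·(11 - 23) - 2 ≡ 27. → (23, 27)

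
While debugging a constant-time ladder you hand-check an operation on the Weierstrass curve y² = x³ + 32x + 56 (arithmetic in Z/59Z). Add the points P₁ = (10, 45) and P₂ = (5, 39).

(10, 45) + (5, 39). λ = (39 - 45)/(5 - 10) ≡ 53/54 mod 59. 54⁻¹ ≡ 47 (mod 59), so λ ≡ 13.
  x = λ² - 10 - 5 = 169 - 15 ≡ 36; y = λ·(10 - 36) - 45 ≡ 30. → (36, 30)

(36, 30)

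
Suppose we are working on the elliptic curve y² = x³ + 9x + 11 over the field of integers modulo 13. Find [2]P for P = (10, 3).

tangent at (10, 3): λ = (3·10² + 9)/(2·3) ≡ 10/6. 6⁻¹ ≡ 11 (mod 13), so λ ≡ 10·11 ≡ 6.
  x = λ² - 10 - 10 = 36 - 20 ≡ 3; y = λ·(10 - 3) - 3 ≡ 0. → (3, 0)

(3, 0)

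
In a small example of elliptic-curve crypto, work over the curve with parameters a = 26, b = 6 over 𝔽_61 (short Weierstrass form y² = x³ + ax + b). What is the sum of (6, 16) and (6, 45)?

The two points share x = 6 and their y-coordinates satisfy 16 + 45 ≡ 0 (mod 61), so they are inverses. Their sum is O.

O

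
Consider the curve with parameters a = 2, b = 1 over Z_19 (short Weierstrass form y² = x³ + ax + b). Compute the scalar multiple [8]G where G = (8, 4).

Repeated addition: build up to 8G.
2G: tangent at (8, 4): λ = (3·8² + 2)/(2·4) ≡ 4/8. 8⁻¹ ≡ 12 (mod 19), so λ ≡ 4·12 ≡ 10.
  x = λ² - 8 - 8 = 100 - 16 ≡ 8; y = λ·(8 - 8) - 4 ≡ 15. → (8, 15)
3G: (8, 15) + (8, 4): same x and y₁ ≡ -y₂, so the sum is O.
4G: O + (8, 4) = (8, 4) (identity).
5G: tangent at (8, 4): λ = (3·8² + 2)/(2·4) ≡ 4/8. 8⁻¹ ≡ 12 (mod 19), so λ ≡ 4·12 ≡ 10.
  x = λ² - 8 - 8 = 100 - 16 ≡ 8; y = λ·(8 - 8) - 4 ≡ 15. → (8, 15)
6G: (8, 15) + (8, 4): same x and y₁ ≡ -y₂, so the sum is O.
7G: O + (8, 4) = (8, 4) (identity).
8G: tangent at (8, 4): λ = (3·8² + 2)/(2·4) ≡ 4/8. 8⁻¹ ≡ 12 (mod 19), so λ ≡ 4·12 ≡ 10.
  x = λ² - 8 - 8 = 100 - 16 ≡ 8; y = λ·(8 - 8) - 4 ≡ 15. → (8, 15)

(8, 15)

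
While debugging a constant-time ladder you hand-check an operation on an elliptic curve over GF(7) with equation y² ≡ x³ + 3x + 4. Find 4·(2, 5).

Write G = (2, 5).
Repeated addition: build up to 4G.
2G: tangent at (2, 5): λ = (3·2² + 3)/(2·5) ≡ 1/3. 3⁻¹ ≡ 5 (mod 7), so λ ≡ 1·5 ≡ 5.
  x = λ² - 2 - 2 = 25 - 4 ≡ 0; y = λ·(2 - 0) - 5 ≡ 5. → (0, 5)
3G: (0, 5) + (2, 5). λ = (5 - 5)/(2 - 0) ≡ 0/2 mod 7. 2⁻¹ ≡ 4 (mod 7), so λ ≡ 0.
  x = λ² - 0 - 2 = 0 - 2 ≡ 5; y = λ·(0 - 5) - 5 ≡ 2. → (5, 2)
4G: (5, 2) + (2, 5). λ = (5 - 2)/(2 - 5) ≡ 3/4 mod 7. 4⁻¹ ≡ 2 (mod 7), so λ ≡ 6.
  x = λ² - 5 - 2 = 36 - 7 ≡ 1; y = λ·(5 - 1) - 2 ≡ 1. → (1, 1)

(1, 1)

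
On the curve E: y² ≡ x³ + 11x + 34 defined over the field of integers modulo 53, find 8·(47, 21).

Write G = (47, 21).
Repeated addition: build up to 8G.
2G: tangent at (47, 21): λ = (3·47² + 11)/(2·21) ≡ 13/42. 42⁻¹ ≡ 24 (mod 53) since 42·24 = 1008 ≡ 1, so λ ≡ 13·24 ≡ 47.
  x = λ² - 47 - 47 = 2209 - 94 ≡ 48; y = λ·(47 - 48) - 21 ≡ 38. → (48, 38)
3G: (48, 38) + (47, 21). λ = (21 - 38)/(47 - 48) ≡ 36/52 mod 53. 52⁻¹ ≡ 52 (mod 53), so λ ≡ 17.
  x = λ² - 48 - 47 = 289 - 95 ≡ 35; y = λ·(48 - 35) - 38 ≡ 24. → (35, 24)
4G: (35, 24) + (47, 21). λ = (21 - 24)/(47 - 35) ≡ 50/12 mod 53. 12⁻¹ ≡ 31 (mod 53), so λ ≡ 13.
  x = λ² - 35 - 47 = 169 - 82 ≡ 34; y = λ·(35 - 34) - 24 ≡ 42. → (34, 42)
5G: (34, 42) + (47, 21). λ = (21 - 42)/(47 - 34) ≡ 32/13 mod 53. 13⁻¹ ≡ 49 (mod 53), so λ ≡ 31.
  x = λ² - 34 - 47 = 961 - 81 ≡ 32; y = λ·(34 - 32) - 42 ≡ 20. → (32, 20)
6G: (32, 20) + (47, 21). λ = (21 - 20)/(47 - 32) ≡ 1/15 mod 53. 15⁻¹ ≡ 46 (mod 53), so λ ≡ 46.
  x = λ² - 32 - 47 = 2116 - 79 ≡ 23; y = λ·(32 - 23) - 20 ≡ 23. → (23, 23)
7G: (23, 23) + (47, 21). λ = (21 - 23)/(47 - 23) ≡ 51/24 mod 53. 24⁻¹ ≡ 42 (mod 53), so λ ≡ 22.
  x = λ² - 23 - 47 = 484 - 70 ≡ 43; y = λ·(23 - 43) - 23 ≡ 14. → (43, 14)
8G: (43, 14) + (47, 21). λ = (21 - 14)/(47 - 43) ≡ 7/4 mod 53. 4⁻¹ ≡ 40 (mod 53) since 4·40 = 160 ≡ 1, so λ ≡ 15.
  x = λ² - 43 - 47 = 225 - 90 ≡ 29; y = λ·(43 - 29) - 14 ≡ 37. → (29, 37)

(29, 37)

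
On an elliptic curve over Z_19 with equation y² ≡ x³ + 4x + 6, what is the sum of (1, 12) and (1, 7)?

O

The two points share x = 1 and their y-coordinates satisfy 12 + 7 ≡ 0 (mod 19), so they are inverses. Their sum is ∞.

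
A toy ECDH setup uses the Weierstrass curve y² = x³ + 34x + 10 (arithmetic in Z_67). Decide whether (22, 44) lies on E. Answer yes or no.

y² = 44² ≡ 60; x³ + 34x + 10 = 11406 ≡ 16 (mod 67). 60 ≠ 16.

no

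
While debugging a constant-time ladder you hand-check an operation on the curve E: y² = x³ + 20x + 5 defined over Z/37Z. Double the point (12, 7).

(2, 4)

tangent at (12, 7): λ = (3·12² + 20)/(2·7) ≡ 8/14. 14⁻¹ ≡ 8 (mod 37), so λ ≡ 8·8 ≡ 27.
  x = λ² - 12 - 12 = 729 - 24 ≡ 2; y = λ·(12 - 2) - 7 ≡ 4. → (2, 4)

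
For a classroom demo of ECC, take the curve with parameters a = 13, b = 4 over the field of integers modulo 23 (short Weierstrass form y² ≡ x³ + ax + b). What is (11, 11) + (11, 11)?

tangent at (11, 11): λ = (3·11² + 13)/(2·11) ≡ 8/22. 22⁻¹ ≡ 22 (mod 23) since 22·22 = 484 ≡ 1, so λ ≡ 8·22 ≡ 15.
  x = λ² - 11 - 11 = 225 - 22 ≡ 19; y = λ·(11 - 19) - 11 ≡ 7. → (19, 7)

(19, 7)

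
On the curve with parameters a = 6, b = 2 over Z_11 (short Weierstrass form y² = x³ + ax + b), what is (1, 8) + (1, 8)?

(3, 6)

tangent at (1, 8): λ = (3·1² + 6)/(2·8) ≡ 9/5. 5⁻¹ ≡ 9 (mod 11), so λ ≡ 9·9 ≡ 4.
  x = λ² - 1 - 1 = 16 - 2 ≡ 3; y = λ·(1 - 3) - 8 ≡ 6. → (3, 6)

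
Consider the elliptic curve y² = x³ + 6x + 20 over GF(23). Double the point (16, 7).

tangent at (16, 7): λ = (3·16² + 6)/(2·7) ≡ 15/14. 14⁻¹ ≡ 5 (mod 23) since 14·5 = 70 ≡ 1, so λ ≡ 15·5 ≡ 6.
  x = λ² - 16 - 16 = 36 - 32 ≡ 4; y = λ·(16 - 4) - 7 ≡ 19. → (4, 19)

(4, 19)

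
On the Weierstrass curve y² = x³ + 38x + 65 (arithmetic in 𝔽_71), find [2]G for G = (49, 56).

(10, 66)

tangent at (49, 56): λ = (3·49² + 38)/(2·56) ≡ 70/41. 41⁻¹ ≡ 26 (mod 71), so λ ≡ 70·26 ≡ 45.
  x = λ² - 49 - 49 = 2025 - 98 ≡ 10; y = λ·(49 - 10) - 56 ≡ 66. → (10, 66)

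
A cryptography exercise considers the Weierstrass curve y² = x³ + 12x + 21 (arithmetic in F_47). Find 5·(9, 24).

(27, 10)

Write G = (9, 24).
Double-and-add on 5 = (101)₂. Start with G = (9, 24) for the leading 1-bit.
double: tangent at (9, 24): λ = (3·9² + 12)/(2·24) ≡ 20/1. 1⁻¹ ≡ 1 (mod 47), so λ ≡ 20·1 ≡ 20.
  x = λ² - 9 - 9 = 400 - 18 ≡ 6; y = λ·(9 - 6) - 24 ≡ 36. → (6, 36)
double: tangent at (6, 36): λ = (3·6² + 12)/(2·36) ≡ 26/25. 25⁻¹ ≡ 32 (mod 47), so λ ≡ 26·32 ≡ 33.
  x = λ² - 6 - 6 = 1089 - 12 ≡ 43; y = λ·(6 - 43) - 36 ≡ 12. → (43, 12)
add G: (43, 12) + (9, 24). λ = (24 - 12)/(9 - 43) ≡ 12/13 mod 47. 13⁻¹ ≡ 29 (mod 47), so λ ≡ 19.
  x = λ² - 43 - 9 = 361 - 52 ≡ 27; y = λ·(43 - 27) - 12 ≡ 10. → (27, 10)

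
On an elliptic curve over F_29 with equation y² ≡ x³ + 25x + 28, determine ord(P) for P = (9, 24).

11

2P: tangent at (9, 24): λ = (3·9² + 25)/(2·24) ≡ 7/19. 19⁻¹ ≡ 26 (mod 29), so λ ≡ 7·26 ≡ 8.
  x = λ² - 9 - 9 = 64 - 18 ≡ 17; y = λ·(9 - 17) - 24 ≡ 28. → (17, 28)
3P: (17, 28) + (9, 24). λ = (24 - 28)/(9 - 17) ≡ 25/21 mod 29. 21⁻¹ ≡ 18 (mod 29), so λ ≡ 15.
  x = λ² - 17 - 9 = 225 - 26 ≡ 25; y = λ·(17 - 25) - 28 ≡ 26. → (25, 26)
4P: (25, 26) + (9, 24). λ = (24 - 26)/(9 - 25) ≡ 27/13 mod 29. 13⁻¹ ≡ 9 (mod 29) since 13·9 = 117 ≡ 1, so λ ≡ 11.
  x = λ² - 25 - 9 = 121 - 34 ≡ 0; y = λ·(25 - 0) - 26 ≡ 17. → (0, 17)
5P: (0, 17) + (9, 24). λ = (24 - 17)/(9 - 0) ≡ 7/9 mod 29. 9⁻¹ ≡ 13 (mod 29) since 9·13 = 117 ≡ 1, so λ ≡ 4.
  x = λ² - 0 - 9 = 16 - 9 ≡ 7; y = λ·(0 - 7) - 17 ≡ 13. → (7, 13)
6P: (7, 13) + (9, 24). λ = (24 - 13)/(9 - 7) ≡ 11/2 mod 29. 2⁻¹ ≡ 15 (mod 29), so λ ≡ 20.
  x = λ² - 7 - 9 = 400 - 16 ≡ 7; y = λ·(7 - 7) - 13 ≡ 16. → (7, 16)
7P: (7, 16) + (9, 24). λ = (24 - 16)/(9 - 7) ≡ 8/2 mod 29. 2⁻¹ ≡ 15 (mod 29), so λ ≡ 4.
  x = λ² - 7 - 9 = 16 - 16 ≡ 0; y = λ·(7 - 0) - 16 ≡ 12. → (0, 12)
8P: (0, 12) + (9, 24). λ = (24 - 12)/(9 - 0) ≡ 12/9 mod 29. 9⁻¹ ≡ 13 (mod 29), so λ ≡ 11.
  x = λ² - 0 - 9 = 121 - 9 ≡ 25; y = λ·(0 - 25) - 12 ≡ 3. → (25, 3)
9P: (25, 3) + (9, 24). λ = (24 - 3)/(9 - 25) ≡ 21/13 mod 29. 13⁻¹ ≡ 9 (mod 29), so λ ≡ 15.
  x = λ² - 25 - 9 = 225 - 34 ≡ 17; y = λ·(25 - 17) - 3 ≡ 1. → (17, 1)
10P: (17, 1) + (9, 24). λ = (24 - 1)/(9 - 17) ≡ 23/21 mod 29. 21⁻¹ ≡ 18 (mod 29), so λ ≡ 8.
  x = λ² - 17 - 9 = 64 - 26 ≡ 9; y = λ·(17 - 9) - 1 ≡ 5. → (9, 5)
11P: (9, 5) + (9, 24): same x and y₁ ≡ -y₂, so the sum is O.
11P = O, so the order is 11.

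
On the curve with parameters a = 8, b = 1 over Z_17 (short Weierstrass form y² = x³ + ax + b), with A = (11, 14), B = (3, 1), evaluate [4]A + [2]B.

(5, 9)

First 4A:
Repeated addition: build up to 4A.
2A: tangent at (11, 14): λ = (3·11² + 8)/(2·14) ≡ 14/11. 11⁻¹ ≡ 14 (mod 17), so λ ≡ 14·14 ≡ 9.
  x = λ² - 11 - 11 = 81 - 22 ≡ 8; y = λ·(11 - 8) - 14 ≡ 13. → (8, 13)
3A: (8, 13) + (11, 14). λ = (14 - 13)/(11 - 8) ≡ 1/3 mod 17. 3⁻¹ ≡ 6 (mod 17), so λ ≡ 6.
  x = λ² - 8 - 11 = 36 - 19 ≡ 0; y = λ·(8 - 0) - 13 ≡ 1. → (0, 1)
4A: (0, 1) + (11, 14). λ = (14 - 1)/(11 - 0) ≡ 13/11 mod 17. 11⁻¹ ≡ 14 (mod 17) since 11·14 = 154 ≡ 1, so λ ≡ 12.
  x = λ² - 0 - 11 = 144 - 11 ≡ 14; y = λ·(0 - 14) - 1 ≡ 1. → (14, 1)
4A = (14, 1).
Next 2B:
Repeated addition: build up to 2B.
2B: tangent at (3, 1): λ = (3·3² + 8)/(2·1) ≡ 1/2. 2⁻¹ ≡ 9 (mod 17), so λ ≡ 1·9 ≡ 9.
  x = λ² - 3 - 3 = 81 - 6 ≡ 7; y = λ·(3 - 7) - 1 ≡ 14. → (7, 14)
2B = (7, 14).
Finally 4A + 2B:
(14, 1) + (7, 14). λ = (14 - 1)/(7 - 14) ≡ 13/10 mod 17. 10⁻¹ ≡ 12 (mod 17), so λ ≡ 3.
  x = λ² - 14 - 7 = 9 - 21 ≡ 5; y = λ·(14 - 5) - 1 ≡ 9. → (5, 9)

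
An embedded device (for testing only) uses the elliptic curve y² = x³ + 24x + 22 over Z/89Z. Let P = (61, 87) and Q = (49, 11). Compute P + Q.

(29, 86)

(61, 87) + (49, 11). λ = (11 - 87)/(49 - 61) ≡ 13/77 mod 89. 77⁻¹ ≡ 37 (mod 89) since 77·37 = 2849 ≡ 1, so λ ≡ 36.
  x = λ² - 61 - 49 = 1296 - 110 ≡ 29; y = λ·(61 - 29) - 87 ≡ 86. → (29, 86)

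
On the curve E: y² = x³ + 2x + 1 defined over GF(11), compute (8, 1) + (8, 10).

O

The two points share x = 8 and their y-coordinates satisfy 1 + 10 ≡ 0 (mod 11), so they are inverses. Their sum is the point at infinity.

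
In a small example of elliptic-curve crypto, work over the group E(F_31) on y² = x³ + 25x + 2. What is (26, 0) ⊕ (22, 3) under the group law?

(26, 0) + (22, 3). λ = (3 - 0)/(22 - 26) ≡ 3/27 mod 31. 27⁻¹ ≡ 23 (mod 31), so λ ≡ 7.
  x = λ² - 26 - 22 = 49 - 48 ≡ 1; y = λ·(26 - 1) - 0 ≡ 20. → (1, 20)

(1, 20)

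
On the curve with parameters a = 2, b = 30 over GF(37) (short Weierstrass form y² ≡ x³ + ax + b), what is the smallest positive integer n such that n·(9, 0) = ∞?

2P: (9, 0) + (9, 0): same x and y₁ ≡ -y₂, so the sum is ∞.
2P = ∞, so the order is 2.

2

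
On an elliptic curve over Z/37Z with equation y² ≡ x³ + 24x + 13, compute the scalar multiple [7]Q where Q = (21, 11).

Repeated addition: build up to 7Q.
2Q: tangent at (21, 11): λ = (3·21² + 24)/(2·11) ≡ 15/22. 22⁻¹ ≡ 32 (mod 37), so λ ≡ 15·32 ≡ 36.
  x = λ² - 21 - 21 = 1296 - 42 ≡ 33; y = λ·(21 - 33) - 11 ≡ 1. → (33, 1)
3Q: (33, 1) + (21, 11). λ = (11 - 1)/(21 - 33) ≡ 10/25 mod 37. 25⁻¹ ≡ 3 (mod 37), so λ ≡ 30.
  x = λ² - 33 - 21 = 900 - 54 ≡ 32; y = λ·(33 - 32) - 1 ≡ 29. → (32, 29)
4Q: (32, 29) + (21, 11). λ = (11 - 29)/(21 - 32) ≡ 19/26 mod 37. 26⁻¹ ≡ 10 (mod 37), so λ ≡ 5.
  x = λ² - 32 - 21 = 25 - 53 ≡ 9; y = λ·(32 - 9) - 29 ≡ 12. → (9, 12)
5Q: (9, 12) + (21, 11). λ = (11 - 12)/(21 - 9) ≡ 36/12 mod 37. 12⁻¹ ≡ 34 (mod 37) since 12·34 = 408 ≡ 1, so λ ≡ 3.
  x = λ² - 9 - 21 = 9 - 30 ≡ 16; y = λ·(9 - 16) - 12 ≡ 4. → (16, 4)
6Q: (16, 4) + (21, 11). λ = (11 - 4)/(21 - 16) ≡ 7/5 mod 37. 5⁻¹ ≡ 15 (mod 37) since 5·15 = 75 ≡ 1, so λ ≡ 31.
  x = λ² - 16 - 21 = 961 - 37 ≡ 36; y = λ·(16 - 36) - 4 ≡ 5. → (36, 5)
7Q: (36, 5) + (21, 11). λ = (11 - 5)/(21 - 36) ≡ 6/22 mod 37. 22⁻¹ ≡ 32 (mod 37), so λ ≡ 7.
  x = λ² - 36 - 21 = 49 - 57 ≡ 29; y = λ·(36 - 29) - 5 ≡ 7. → (29, 7)

(29, 7)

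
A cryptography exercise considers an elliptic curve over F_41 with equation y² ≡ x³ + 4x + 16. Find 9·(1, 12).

Write G = (1, 12).
Double-and-add on 9 = (1001)₂. Start with G = (1, 12) for the leading 1-bit.
double: tangent at (1, 12): λ = (3·1² + 4)/(2·12) ≡ 7/24. 24⁻¹ ≡ 12 (mod 41), so λ ≡ 7·12 ≡ 2.
  x = λ² - 1 - 1 = 4 - 2 ≡ 2; y = λ·(1 - 2) - 12 ≡ 27. → (2, 27)
double: tangent at (2, 27): λ = (3·2² + 4)/(2·27) ≡ 16/13. 13⁻¹ ≡ 19 (mod 41), so λ ≡ 16·19 ≡ 17.
  x = λ² - 2 - 2 = 289 - 4 ≡ 39; y = λ·(2 - 39) - 27 ≡ 0. → (39, 0)
double: (39, 0) + (39, 0): same x and y₁ ≡ -y₂, so the sum is 𝒪.
add G: 𝒪 + (1, 12) = (1, 12) (identity).

(1, 12)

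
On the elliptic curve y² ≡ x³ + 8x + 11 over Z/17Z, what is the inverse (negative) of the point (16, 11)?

(16, 6)

-(16, 11) = (16, -11 mod 17) = (16, 6).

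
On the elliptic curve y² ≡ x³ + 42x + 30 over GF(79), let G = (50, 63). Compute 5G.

(36, 61)

Double-and-add on 5 = (101)₂. Start with G = (50, 63) for the leading 1-bit.
double: tangent at (50, 63): λ = (3·50² + 42)/(2·63) ≡ 37/47. 47⁻¹ ≡ 37 (mod 79), so λ ≡ 37·37 ≡ 26.
  x = λ² - 50 - 50 = 676 - 100 ≡ 23; y = λ·(50 - 23) - 63 ≡ 7. → (23, 7)
double: tangent at (23, 7): λ = (3·23² + 42)/(2·7) ≡ 49/14. 14⁻¹ ≡ 17 (mod 79), so λ ≡ 49·17 ≡ 43.
  x = λ² - 23 - 23 = 1849 - 46 ≡ 65; y = λ·(23 - 65) - 7 ≡ 4. → (65, 4)
add G: (65, 4) + (50, 63). λ = (63 - 4)/(50 - 65) ≡ 59/64 mod 79. 64⁻¹ ≡ 21 (mod 79), so λ ≡ 54.
  x = λ² - 65 - 50 = 2916 - 115 ≡ 36; y = λ·(65 - 36) - 4 ≡ 61. → (36, 61)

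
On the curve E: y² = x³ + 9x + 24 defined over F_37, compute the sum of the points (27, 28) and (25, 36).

(27, 28) + (25, 36). λ = (36 - 28)/(25 - 27) ≡ 8/35 mod 37. 35⁻¹ ≡ 18 (mod 37) since 35·18 = 630 ≡ 1, so λ ≡ 33.
  x = λ² - 27 - 25 = 1089 - 52 ≡ 1; y = λ·(27 - 1) - 28 ≡ 16. → (1, 16)

(1, 16)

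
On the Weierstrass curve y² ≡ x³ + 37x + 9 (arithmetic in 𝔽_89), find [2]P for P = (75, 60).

(8, 85)

tangent at (75, 60): λ = (3·75² + 37)/(2·60) ≡ 2/31. 31⁻¹ ≡ 23 (mod 89), so λ ≡ 2·23 ≡ 46.
  x = λ² - 75 - 75 = 2116 - 150 ≡ 8; y = λ·(75 - 8) - 60 ≡ 85. → (8, 85)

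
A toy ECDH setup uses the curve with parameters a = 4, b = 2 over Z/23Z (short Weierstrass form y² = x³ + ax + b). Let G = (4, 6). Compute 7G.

O

Double-and-add on 7 = (111)₂. Start with G = (4, 6) for the leading 1-bit.
double: tangent at (4, 6): λ = (3·4² + 4)/(2·6) ≡ 6/12. 12⁻¹ ≡ 2 (mod 23), so λ ≡ 6·2 ≡ 12.
  x = λ² - 4 - 4 = 144 - 8 ≡ 21; y = λ·(4 - 21) - 6 ≡ 20. → (21, 20)
add G: (21, 20) + (4, 6). λ = (6 - 20)/(4 - 21) ≡ 9/6 mod 23. 6⁻¹ ≡ 4 (mod 23) since 6·4 = 24 ≡ 1, so λ ≡ 13.
  x = λ² - 21 - 4 = 169 - 25 ≡ 6; y = λ·(21 - 6) - 20 ≡ 14. → (6, 14)
double: tangent at (6, 14): λ = (3·6² + 4)/(2·14) ≡ 20/5. 5⁻¹ ≡ 14 (mod 23), so λ ≡ 20·14 ≡ 4.
  x = λ² - 6 - 6 = 16 - 12 ≡ 4; y = λ·(6 - 4) - 14 ≡ 17. → (4, 17)
add G: (4, 17) + (4, 6): same x and y₁ ≡ -y₂, so the sum is the point at infinity.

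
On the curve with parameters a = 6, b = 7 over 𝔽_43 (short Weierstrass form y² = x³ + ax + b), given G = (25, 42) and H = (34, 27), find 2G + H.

First 2G:
Repeated addition: build up to 2G.
2G: tangent at (25, 42): λ = (3·25² + 6)/(2·42) ≡ 32/41. 41⁻¹ ≡ 21 (mod 43), so λ ≡ 32·21 ≡ 27.
  x = λ² - 25 - 25 = 729 - 50 ≡ 34; y = λ·(25 - 34) - 42 ≡ 16. → (34, 16)
2G = (34, 16).
Finally 2G + H:
(34, 16) + (34, 27): same x and y₁ ≡ -y₂, so the sum is O.

O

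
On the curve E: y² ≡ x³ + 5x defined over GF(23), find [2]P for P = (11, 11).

(1, 12)

tangent at (11, 11): λ = (3·11² + 5)/(2·11) ≡ 0/22. 22⁻¹ ≡ 22 (mod 23), so λ ≡ 0·22 ≡ 0.
  x = λ² - 11 - 11 = 0 - 22 ≡ 1; y = λ·(11 - 1) - 11 ≡ 12. → (1, 12)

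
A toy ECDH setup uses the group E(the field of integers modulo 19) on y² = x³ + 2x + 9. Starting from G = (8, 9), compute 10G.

(6, 3)

Repeated addition: build up to 10G.
2G: tangent at (8, 9): λ = (3·8² + 2)/(2·9) ≡ 4/18. 18⁻¹ ≡ 18 (mod 19) since 18·18 = 324 ≡ 1, so λ ≡ 4·18 ≡ 15.
  x = λ² - 8 - 8 = 225 - 16 ≡ 0; y = λ·(8 - 0) - 9 ≡ 16. → (0, 16)
3G: (0, 16) + (8, 9). λ = (9 - 16)/(8 - 0) ≡ 12/8 mod 19. 8⁻¹ ≡ 12 (mod 19), so λ ≡ 11.
  x = λ² - 0 - 8 = 121 - 8 ≡ 18; y = λ·(0 - 18) - 16 ≡ 14. → (18, 14)
4G: (18, 14) + (8, 9). λ = (9 - 14)/(8 - 18) ≡ 14/9 mod 19. 9⁻¹ ≡ 17 (mod 19), so λ ≡ 10.
  x = λ² - 18 - 8 = 100 - 26 ≡ 17; y = λ·(18 - 17) - 14 ≡ 15. → (17, 15)
5G: (17, 15) + (8, 9). λ = (9 - 15)/(8 - 17) ≡ 13/10 mod 19. 10⁻¹ ≡ 2 (mod 19), so λ ≡ 7.
  x = λ² - 17 - 8 = 49 - 25 ≡ 5; y = λ·(17 - 5) - 15 ≡ 12. → (5, 12)
6G: (5, 12) + (8, 9). λ = (9 - 12)/(8 - 5) ≡ 16/3 mod 19. 3⁻¹ ≡ 13 (mod 19) since 3·13 = 39 ≡ 1, so λ ≡ 18.
  x = λ² - 5 - 8 = 324 - 13 ≡ 7; y = λ·(5 - 7) - 12 ≡ 9. → (7, 9)
7G: (7, 9) + (8, 9). λ = (9 - 9)/(8 - 7) ≡ 0/1 mod 19. 1⁻¹ ≡ 1 (mod 19), so λ ≡ 0.
  x = λ² - 7 - 8 = 0 - 15 ≡ 4; y = λ·(7 - 4) - 9 ≡ 10. → (4, 10)
8G: (4, 10) + (8, 9). λ = (9 - 10)/(8 - 4) ≡ 18/4 mod 19. 4⁻¹ ≡ 5 (mod 19), so λ ≡ 14.
  x = λ² - 4 - 8 = 196 - 12 ≡ 13; y = λ·(4 - 13) - 10 ≡ 16. → (13, 16)
9G: (13, 16) + (8, 9). λ = (9 - 16)/(8 - 13) ≡ 12/14 mod 19. 14⁻¹ ≡ 15 (mod 19) since 14·15 = 210 ≡ 1, so λ ≡ 9.
  x = λ² - 13 - 8 = 81 - 21 ≡ 3; y = λ·(13 - 3) - 16 ≡ 17. → (3, 17)
10G: (3, 17) + (8, 9). λ = (9 - 17)/(8 - 3) ≡ 11/5 mod 19. 5⁻¹ ≡ 4 (mod 19), so λ ≡ 6.
  x = λ² - 3 - 8 = 36 - 11 ≡ 6; y = λ·(3 - 6) - 17 ≡ 3. → (6, 3)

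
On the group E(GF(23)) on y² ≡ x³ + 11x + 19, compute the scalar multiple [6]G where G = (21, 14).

Repeated addition: build up to 6G.
2G: tangent at (21, 14): λ = (3·21² + 11)/(2·14) ≡ 0/5. 5⁻¹ ≡ 14 (mod 23) since 5·14 = 70 ≡ 1, so λ ≡ 0·14 ≡ 0.
  x = λ² - 21 - 21 = 0 - 42 ≡ 4; y = λ·(21 - 4) - 14 ≡ 9. → (4, 9)
3G: (4, 9) + (21, 14). λ = (14 - 9)/(21 - 4) ≡ 5/17 mod 23. 17⁻¹ ≡ 19 (mod 23) since 17·19 = 323 ≡ 1, so λ ≡ 3.
  x = λ² - 4 - 21 = 9 - 25 ≡ 7; y = λ·(4 - 7) - 9 ≡ 5. → (7, 5)
4G: (7, 5) + (21, 14). λ = (14 - 5)/(21 - 7) ≡ 9/14 mod 23. 14⁻¹ ≡ 5 (mod 23), so λ ≡ 22.
  x = λ² - 7 - 21 = 484 - 28 ≡ 19; y = λ·(7 - 19) - 5 ≡ 7. → (19, 7)
5G: (19, 7) + (21, 14). λ = (14 - 7)/(21 - 19) ≡ 7/2 mod 23. 2⁻¹ ≡ 12 (mod 23), so λ ≡ 15.
  x = λ² - 19 - 21 = 225 - 40 ≡ 1; y = λ·(19 - 1) - 7 ≡ 10. → (1, 10)
6G: (1, 10) + (21, 14). λ = (14 - 10)/(21 - 1) ≡ 4/20 mod 23. 20⁻¹ ≡ 15 (mod 23) since 20·15 = 300 ≡ 1, so λ ≡ 14.
  x = λ² - 1 - 21 = 196 - 22 ≡ 13; y = λ·(1 - 13) - 10 ≡ 6. → (13, 6)

(13, 6)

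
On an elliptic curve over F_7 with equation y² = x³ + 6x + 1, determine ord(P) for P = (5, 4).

12

2P: tangent at (5, 4): λ = (3·5² + 6)/(2·4) ≡ 4/1. 1⁻¹ ≡ 1 (mod 7) since 1·1 = 1 ≡ 1, so λ ≡ 4·1 ≡ 4.
  x = λ² - 5 - 5 = 16 - 10 ≡ 6; y = λ·(5 - 6) - 4 ≡ 6. → (6, 6)
3P: (6, 6) + (5, 4). λ = (4 - 6)/(5 - 6) ≡ 5/6 mod 7. 6⁻¹ ≡ 6 (mod 7), so λ ≡ 2.
  x = λ² - 6 - 5 = 4 - 11 ≡ 0; y = λ·(6 - 0) - 6 ≡ 6. → (0, 6)
4P: (0, 6) + (5, 4). λ = (4 - 6)/(5 - 0) ≡ 5/5 mod 7. 5⁻¹ ≡ 3 (mod 7), so λ ≡ 1.
  x = λ² - 0 - 5 = 1 - 5 ≡ 3; y = λ·(0 - 3) - 6 ≡ 5. → (3, 5)
5P: (3, 5) + (5, 4). λ = (4 - 5)/(5 - 3) ≡ 6/2 mod 7. 2⁻¹ ≡ 4 (mod 7), so λ ≡ 3.
  x = λ² - 3 - 5 = 9 - 8 ≡ 1; y = λ·(3 - 1) - 5 ≡ 1. → (1, 1)
6P: (1, 1) + (5, 4). λ = (4 - 1)/(5 - 1) ≡ 3/4 mod 7. 4⁻¹ ≡ 2 (mod 7) since 4·2 = 8 ≡ 1, so λ ≡ 6.
  x = λ² - 1 - 5 = 36 - 6 ≡ 2; y = λ·(1 - 2) - 1 ≡ 0. → (2, 0)
7P: (2, 0) + (5, 4). λ = (4 - 0)/(5 - 2) ≡ 4/3 mod 7. 3⁻¹ ≡ 5 (mod 7), so λ ≡ 6.
  x = λ² - 2 - 5 = 36 - 7 ≡ 1; y = λ·(2 - 1) - 0 ≡ 6. → (1, 6)
8P: (1, 6) + (5, 4). λ = (4 - 6)/(5 - 1) ≡ 5/4 mod 7. 4⁻¹ ≡ 2 (mod 7), so λ ≡ 3.
  x = λ² - 1 - 5 = 9 - 6 ≡ 3; y = λ·(1 - 3) - 6 ≡ 2. → (3, 2)
9P: (3, 2) + (5, 4). λ = (4 - 2)/(5 - 3) ≡ 2/2 mod 7. 2⁻¹ ≡ 4 (mod 7), so λ ≡ 1.
  x = λ² - 3 - 5 = 1 - 8 ≡ 0; y = λ·(3 - 0) - 2 ≡ 1. → (0, 1)
10P: (0, 1) + (5, 4). λ = (4 - 1)/(5 - 0) ≡ 3/5 mod 7. 5⁻¹ ≡ 3 (mod 7), so λ ≡ 2.
  x = λ² - 0 - 5 = 4 - 5 ≡ 6; y = λ·(0 - 6) - 1 ≡ 1. → (6, 1)
11P: (6, 1) + (5, 4). λ = (4 - 1)/(5 - 6) ≡ 3/6 mod 7. 6⁻¹ ≡ 6 (mod 7) since 6·6 = 36 ≡ 1, so λ ≡ 4.
  x = λ² - 6 - 5 = 16 - 11 ≡ 5; y = λ·(6 - 5) - 1 ≡ 3. → (5, 3)
12P: (5, 3) + (5, 4): same x and y₁ ≡ -y₂, so the sum is O.
12P = O, so the order is 12.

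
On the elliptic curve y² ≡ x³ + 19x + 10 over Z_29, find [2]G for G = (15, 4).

(19, 26)

tangent at (15, 4): λ = (3·15² + 19)/(2·4) ≡ 27/8. 8⁻¹ ≡ 11 (mod 29), so λ ≡ 27·11 ≡ 7.
  x = λ² - 15 - 15 = 49 - 30 ≡ 19; y = λ·(15 - 19) - 4 ≡ 26. → (19, 26)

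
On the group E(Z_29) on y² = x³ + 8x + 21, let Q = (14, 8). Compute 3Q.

(26, 17)

Repeated addition: build up to 3Q.
2Q: tangent at (14, 8): λ = (3·14² + 8)/(2·8) ≡ 16/16. 16⁻¹ ≡ 20 (mod 29) since 16·20 = 320 ≡ 1, so λ ≡ 16·20 ≡ 1.
  x = λ² - 14 - 14 = 1 - 28 ≡ 2; y = λ·(14 - 2) - 8 ≡ 4. → (2, 4)
3Q: (2, 4) + (14, 8). λ = (8 - 4)/(14 - 2) ≡ 4/12 mod 29. 12⁻¹ ≡ 17 (mod 29) since 12·17 = 204 ≡ 1, so λ ≡ 10.
  x = λ² - 2 - 14 = 100 - 16 ≡ 26; y = λ·(2 - 26) - 4 ≡ 17. → (26, 17)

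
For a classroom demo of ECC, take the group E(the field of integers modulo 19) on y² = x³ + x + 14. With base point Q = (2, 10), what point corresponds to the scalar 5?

Double-and-add on 5 = (101)₂. Start with Q = (2, 10) for the leading 1-bit.
double: tangent at (2, 10): λ = (3·2² + 1)/(2·10) ≡ 13/1. 1⁻¹ ≡ 1 (mod 19), so λ ≡ 13·1 ≡ 13.
  x = λ² - 2 - 2 = 169 - 4 ≡ 13; y = λ·(2 - 13) - 10 ≡ 18. → (13, 18)
double: tangent at (13, 18): λ = (3·13² + 1)/(2·18) ≡ 14/17. 17⁻¹ ≡ 9 (mod 19) since 17·9 = 153 ≡ 1, so λ ≡ 14·9 ≡ 12.
  x = λ² - 13 - 13 = 144 - 26 ≡ 4; y = λ·(13 - 4) - 18 ≡ 14. → (4, 14)
add Q: (4, 14) + (2, 10). λ = (10 - 14)/(2 - 4) ≡ 15/17 mod 19. 17⁻¹ ≡ 9 (mod 19), so λ ≡ 2.
  x = λ² - 4 - 2 = 4 - 6 ≡ 17; y = λ·(4 - 17) - 14 ≡ 17. → (17, 17)

(17, 17)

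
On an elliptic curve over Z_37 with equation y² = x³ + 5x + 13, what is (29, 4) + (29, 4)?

(9, 26)

tangent at (29, 4): λ = (3·29² + 5)/(2·4) ≡ 12/8. 8⁻¹ ≡ 14 (mod 37), so λ ≡ 12·14 ≡ 20.
  x = λ² - 29 - 29 = 400 - 58 ≡ 9; y = λ·(29 - 9) - 4 ≡ 26. → (9, 26)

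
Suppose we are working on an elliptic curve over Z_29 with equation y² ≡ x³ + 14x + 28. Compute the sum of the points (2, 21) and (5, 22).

(2, 21) + (5, 22). λ = (22 - 21)/(5 - 2) ≡ 1/3 mod 29. 3⁻¹ ≡ 10 (mod 29) since 3·10 = 30 ≡ 1, so λ ≡ 10.
  x = λ² - 2 - 5 = 100 - 7 ≡ 6; y = λ·(2 - 6) - 21 ≡ 26. → (6, 26)

(6, 26)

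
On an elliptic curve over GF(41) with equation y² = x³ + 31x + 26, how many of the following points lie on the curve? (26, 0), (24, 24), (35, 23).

(26, 0): 0² ≡ 0, rhs ≡ 40 → off.
(24, 24): 24² ≡ 2, rhs ≡ 39 → off.
(35, 23): 23² ≡ 37, rhs ≡ 34 → off.

0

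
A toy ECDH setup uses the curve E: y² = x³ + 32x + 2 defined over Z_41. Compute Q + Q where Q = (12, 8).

(38, 17)

tangent at (12, 8): λ = (3·12² + 32)/(2·8) ≡ 13/16. 16⁻¹ ≡ 18 (mod 41), so λ ≡ 13·18 ≡ 29.
  x = λ² - 12 - 12 = 841 - 24 ≡ 38; y = λ·(12 - 38) - 8 ≡ 17. → (38, 17)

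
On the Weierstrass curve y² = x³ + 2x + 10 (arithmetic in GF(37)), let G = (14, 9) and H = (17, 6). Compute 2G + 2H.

First 2G:
Repeated addition: build up to 2G.
2G: tangent at (14, 9): λ = (3·14² + 2)/(2·9) ≡ 35/18. 18⁻¹ ≡ 35 (mod 37) since 18·35 = 630 ≡ 1, so λ ≡ 35·35 ≡ 4.
  x = λ² - 14 - 14 = 16 - 28 ≡ 25; y = λ·(14 - 25) - 9 ≡ 21. → (25, 21)
2G = (25, 21).
Next 2H:
Repeated addition: build up to 2H.
2H: tangent at (17, 6): λ = (3·17² + 2)/(2·6) ≡ 18/12. 12⁻¹ ≡ 34 (mod 37) since 12·34 = 408 ≡ 1, so λ ≡ 18·34 ≡ 20.
  x = λ² - 17 - 17 = 400 - 34 ≡ 33; y = λ·(17 - 33) - 6 ≡ 7. → (33, 7)
2H = (33, 7).
Finally 2G + 2H:
(25, 21) + (33, 7). λ = (7 - 21)/(33 - 25) ≡ 23/8 mod 37. 8⁻¹ ≡ 14 (mod 37), so λ ≡ 26.
  x = λ² - 25 - 33 = 676 - 58 ≡ 26; y = λ·(25 - 26) - 21 ≡ 27. → (26, 27)

(26, 27)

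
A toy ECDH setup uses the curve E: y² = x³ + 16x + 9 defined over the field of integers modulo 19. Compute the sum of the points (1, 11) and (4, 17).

(18, 12)

(1, 11) + (4, 17). λ = (17 - 11)/(4 - 1) ≡ 6/3 mod 19. 3⁻¹ ≡ 13 (mod 19), so λ ≡ 2.
  x = λ² - 1 - 4 = 4 - 5 ≡ 18; y = λ·(1 - 18) - 11 ≡ 12. → (18, 12)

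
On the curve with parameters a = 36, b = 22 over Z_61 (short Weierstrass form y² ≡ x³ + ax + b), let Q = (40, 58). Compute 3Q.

Repeated addition: build up to 3Q.
2Q: tangent at (40, 58): λ = (3·40² + 36)/(2·58) ≡ 17/55. 55⁻¹ ≡ 10 (mod 61), so λ ≡ 17·10 ≡ 48.
  x = λ² - 40 - 40 = 2304 - 80 ≡ 28; y = λ·(40 - 28) - 58 ≡ 30. → (28, 30)
3Q: (28, 30) + (40, 58). λ = (58 - 30)/(40 - 28) ≡ 28/12 mod 61. 12⁻¹ ≡ 56 (mod 61) since 12·56 = 672 ≡ 1, so λ ≡ 43.
  x = λ² - 28 - 40 = 1849 - 68 ≡ 12; y = λ·(28 - 12) - 30 ≡ 48. → (12, 48)

(12, 48)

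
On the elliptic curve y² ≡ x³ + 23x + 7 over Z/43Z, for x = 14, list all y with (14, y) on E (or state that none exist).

none

x³ + 23x + 7 = 3073 ≡ 20 (mod 43).
20 is a non-residue mod 43; no y exists.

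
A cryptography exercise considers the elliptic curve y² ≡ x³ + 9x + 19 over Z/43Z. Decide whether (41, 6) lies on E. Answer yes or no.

y² = 6² ≡ 36; x³ + 9x + 19 = 69309 ≡ 36 (mod 43). 36 = 36.

yes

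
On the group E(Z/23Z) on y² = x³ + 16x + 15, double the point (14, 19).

tangent at (14, 19): λ = (3·14² + 16)/(2·19) ≡ 6/15. 15⁻¹ ≡ 20 (mod 23) since 15·20 = 300 ≡ 1, so λ ≡ 6·20 ≡ 5.
  x = λ² - 14 - 14 = 25 - 28 ≡ 20; y = λ·(14 - 20) - 19 ≡ 20. → (20, 20)

(20, 20)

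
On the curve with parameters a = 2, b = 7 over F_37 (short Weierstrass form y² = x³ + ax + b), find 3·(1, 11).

(17, 25)

Write Q = (1, 11).
Repeated addition: build up to 3Q.
2Q: tangent at (1, 11): λ = (3·1² + 2)/(2·11) ≡ 5/22. 22⁻¹ ≡ 32 (mod 37), so λ ≡ 5·32 ≡ 12.
  x = λ² - 1 - 1 = 144 - 2 ≡ 31; y = λ·(1 - 31) - 11 ≡ 36. → (31, 36)
3Q: (31, 36) + (1, 11). λ = (11 - 36)/(1 - 31) ≡ 12/7 mod 37. 7⁻¹ ≡ 16 (mod 37), so λ ≡ 7.
  x = λ² - 31 - 1 = 49 - 32 ≡ 17; y = λ·(31 - 17) - 36 ≡ 25. → (17, 25)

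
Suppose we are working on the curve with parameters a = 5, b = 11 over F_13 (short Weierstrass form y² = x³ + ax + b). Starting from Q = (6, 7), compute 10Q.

(3, 12)

Repeated addition: build up to 10Q.
2Q: tangent at (6, 7): λ = (3·6² + 5)/(2·7) ≡ 9/1. 1⁻¹ ≡ 1 (mod 13) since 1·1 = 1 ≡ 1, so λ ≡ 9·1 ≡ 9.
  x = λ² - 6 - 6 = 81 - 12 ≡ 4; y = λ·(6 - 4) - 7 ≡ 11. → (4, 11)
3Q: (4, 11) + (6, 7). λ = (7 - 11)/(6 - 4) ≡ 9/2 mod 13. 2⁻¹ ≡ 7 (mod 13) since 2·7 = 14 ≡ 1, so λ ≡ 11.
  x = λ² - 4 - 6 = 121 - 10 ≡ 7; y = λ·(4 - 7) - 11 ≡ 8. → (7, 8)
4Q: (7, 8) + (6, 7). λ = (7 - 8)/(6 - 7) ≡ 12/12 mod 13. 12⁻¹ ≡ 12 (mod 13) since 12·12 = 144 ≡ 1, so λ ≡ 1.
  x = λ² - 7 - 6 = 1 - 13 ≡ 1; y = λ·(7 - 1) - 8 ≡ 11. → (1, 11)
5Q: (1, 11) + (6, 7). λ = (7 - 11)/(6 - 1) ≡ 9/5 mod 13. 5⁻¹ ≡ 8 (mod 13), so λ ≡ 7.
  x = λ² - 1 - 6 = 49 - 7 ≡ 3; y = λ·(1 - 3) - 11 ≡ 1. → (3, 1)
6Q: (3, 1) + (6, 7). λ = (7 - 1)/(6 - 3) ≡ 6/3 mod 13. 3⁻¹ ≡ 9 (mod 13), so λ ≡ 2.
  x = λ² - 3 - 6 = 4 - 9 ≡ 8; y = λ·(3 - 8) - 1 ≡ 2. → (8, 2)
7Q: (8, 2) + (6, 7). λ = (7 - 2)/(6 - 8) ≡ 5/11 mod 13. 11⁻¹ ≡ 6 (mod 13), so λ ≡ 4.
  x = λ² - 8 - 6 = 16 - 14 ≡ 2; y = λ·(8 - 2) - 2 ≡ 9. → (2, 9)
8Q: (2, 9) + (6, 7). λ = (7 - 9)/(6 - 2) ≡ 11/4 mod 13. 4⁻¹ ≡ 10 (mod 13) since 4·10 = 40 ≡ 1, so λ ≡ 6.
  x = λ² - 2 - 6 = 36 - 8 ≡ 2; y = λ·(2 - 2) - 9 ≡ 4. → (2, 4)
9Q: (2, 4) + (6, 7). λ = (7 - 4)/(6 - 2) ≡ 3/4 mod 13. 4⁻¹ ≡ 10 (mod 13) since 4·10 = 40 ≡ 1, so λ ≡ 4.
  x = λ² - 2 - 6 = 16 - 8 ≡ 8; y = λ·(2 - 8) - 4 ≡ 11. → (8, 11)
10Q: (8, 11) + (6, 7). λ = (7 - 11)/(6 - 8) ≡ 9/11 mod 13. 11⁻¹ ≡ 6 (mod 13), so λ ≡ 2.
  x = λ² - 8 - 6 = 4 - 14 ≡ 3; y = λ·(8 - 3) - 11 ≡ 12. → (3, 12)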